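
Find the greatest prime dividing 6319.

6319 = 71 · 89
89 is prime.
So 6319 = 71 · 89; the largest prime factor is 89.

89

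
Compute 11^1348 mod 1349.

1094

11^1 ≡ 11 (mod 1349)
11^2 ≡ 11^2 = 121 ≡ 121 (mod 1349)
11^4 ≡ 121^2 = 14641 ≡ 1151 (mod 1349)
11^8 ≡ 1151^2 = 1324801 ≡ 83 (mod 1349)
11^16 ≡ 83^2 = 6889 ≡ 144 (mod 1349)
11^32 ≡ 144^2 = 20736 ≡ 501 (mod 1349)
11^64 ≡ 501^2 = 251001 ≡ 87 (mod 1349)
11^128 ≡ 87^2 = 7569 ≡ 824 (mod 1349)
11^256 ≡ 824^2 = 678976 ≡ 429 (mod 1349)
11^512 ≡ 429^2 = 184041 ≡ 577 (mod 1349)
11^1024 ≡ 577^2 = 332929 ≡ 1075 (mod 1349)
1348 = 1024 + 256 + 64 + 4 in binary powers of 2.
So 11^1348 ≡ 1075 · 429 · 87 · 1151 ≡ 1094 (mod 1349).
Since 1094 ≠ 1, base 11 is a Fermat witness: 1349 is composite.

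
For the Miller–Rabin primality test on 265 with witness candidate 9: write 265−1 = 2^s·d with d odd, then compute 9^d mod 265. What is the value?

265 − 1 = 264 = 2^3 · 33, so d = 33.
9^1 ≡ 9 (mod 265)
9^2 ≡ 9^2 = 81 ≡ 81 (mod 265)
9^4 ≡ 81^2 = 6561 ≡ 201 (mod 265)
9^8 ≡ 201^2 = 40401 ≡ 121 (mod 265)
9^16 ≡ 121^2 = 14641 ≡ 66 (mod 265)
9^32 ≡ 66^2 = 4356 ≡ 116 (mod 265)
33 = 32 + 1 in binary powers of 2.
So 9^33 ≡ 116 · 9 ≡ 249 (mod 265).
Squaring chain: 249 → 256 → 81; never reaches −1, so base 9 is a Miller–Rabin witness that 265 is composite.

249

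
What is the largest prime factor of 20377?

20377 = 7 · 2911
2911 = 41 · 71
71 is prime.
So 20377 = 7 · 41 · 71; the largest prime factor is 71.

71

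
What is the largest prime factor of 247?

247 = 13 · 19
19 is prime.
So 247 = 13 · 19; the largest prime factor is 19.

19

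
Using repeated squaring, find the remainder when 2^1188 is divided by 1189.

2^1 ≡ 2 (mod 1189)
2^2 ≡ 2^2 = 4 ≡ 4 (mod 1189)
2^4 ≡ 4^2 = 16 ≡ 16 (mod 1189)
2^8 ≡ 16^2 = 256 ≡ 256 (mod 1189)
2^16 ≡ 256^2 = 65536 ≡ 141 (mod 1189)
2^32 ≡ 141^2 = 19881 ≡ 857 (mod 1189)
2^64 ≡ 857^2 = 734449 ≡ 836 (mod 1189)
2^128 ≡ 836^2 = 698896 ≡ 953 (mod 1189)
2^256 ≡ 953^2 = 908209 ≡ 1002 (mod 1189)
2^512 ≡ 1002^2 = 1004004 ≡ 488 (mod 1189)
2^1024 ≡ 488^2 = 238144 ≡ 344 (mod 1189)
1188 = 1024 + 128 + 32 + 4 in binary powers of 2.
So 2^1188 ≡ 344 · 953 · 857 · 16 ≡ 297 (mod 1189).
Since 297 ≠ 1, base 2 is a Fermat witness: 1189 is composite.

297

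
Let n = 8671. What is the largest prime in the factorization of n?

29

8671 = 13 · 667
667 = 23 · 29
29 is prime.
So 8671 = 13 · 23 · 29; the largest prime factor is 29.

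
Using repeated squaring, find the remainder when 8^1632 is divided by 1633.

324

8^1 ≡ 8 (mod 1633)
8^2 ≡ 8^2 = 64 ≡ 64 (mod 1633)
8^4 ≡ 64^2 = 4096 ≡ 830 (mod 1633)
8^8 ≡ 830^2 = 688900 ≡ 1407 (mod 1633)
8^16 ≡ 1407^2 = 1979649 ≡ 453 (mod 1633)
8^32 ≡ 453^2 = 205209 ≡ 1084 (mod 1633)
8^64 ≡ 1084^2 = 1175056 ≡ 929 (mod 1633)
8^128 ≡ 929^2 = 863041 ≡ 817 (mod 1633)
8^256 ≡ 817^2 = 667489 ≡ 1225 (mod 1633)
8^512 ≡ 1225^2 = 1500625 ≡ 1531 (mod 1633)
8^1024 ≡ 1531^2 = 2343961 ≡ 606 (mod 1633)
1632 = 1024 + 512 + 64 + 32 in binary powers of 2.
So 8^1632 ≡ 606 · 1531 · 929 · 1084 ≡ 324 (mod 1633).
Since 324 ≠ 1, base 8 is a Fermat witness: 1633 is composite.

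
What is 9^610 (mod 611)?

191

9^1 ≡ 9 (mod 611)
9^2 ≡ 9^2 = 81 ≡ 81 (mod 611)
9^4 ≡ 81^2 = 6561 ≡ 451 (mod 611)
9^8 ≡ 451^2 = 203401 ≡ 549 (mod 611)
9^16 ≡ 549^2 = 301401 ≡ 178 (mod 611)
9^32 ≡ 178^2 = 31684 ≡ 523 (mod 611)
9^64 ≡ 523^2 = 273529 ≡ 412 (mod 611)
9^128 ≡ 412^2 = 169744 ≡ 497 (mod 611)
9^256 ≡ 497^2 = 247009 ≡ 165 (mod 611)
9^512 ≡ 165^2 = 27225 ≡ 341 (mod 611)
610 = 512 + 64 + 32 + 2 in binary powers of 2.
So 9^610 ≡ 341 · 412 · 523 · 81 ≡ 191 (mod 611).
Since 191 ≠ 1, base 9 is a Fermat witness: 611 is composite.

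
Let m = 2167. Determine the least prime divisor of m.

11

2167 is odd.
Digit sum 16, not divisible by 3.
Ends in 7: not divisible by 5.
7: 2167 = 7·309 + 4
11: 2167 = 11·197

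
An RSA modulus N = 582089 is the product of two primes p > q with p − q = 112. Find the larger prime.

Since p = q + 112, we have 582089 = q(q + 112), so q² + 112q − 582089 = 0.
Discriminant: 112² + 4·582089 = 12544 + 2328356 = 2340900; √2340900 = 1530.
q = (−112 + 1530)/2 = 709, and p = q + 112 = 821.
Check: 709 · 821 = 582089.

821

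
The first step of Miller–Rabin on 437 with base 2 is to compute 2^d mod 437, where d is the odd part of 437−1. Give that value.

173

437 − 1 = 436 = 2^2 · 109, so d = 109.
2^1 ≡ 2 (mod 437)
2^2 ≡ 2^2 = 4 ≡ 4 (mod 437)
2^4 ≡ 4^2 = 16 ≡ 16 (mod 437)
2^8 ≡ 16^2 = 256 ≡ 256 (mod 437)
2^16 ≡ 256^2 = 65536 ≡ 423 (mod 437)
2^32 ≡ 423^2 = 178929 ≡ 196 (mod 437)
2^64 ≡ 196^2 = 38416 ≡ 397 (mod 437)
109 = 64 + 32 + 8 + 4 + 1 in binary powers of 2.
So 2^109 ≡ 397 · 196 · 256 · 16 · 2 ≡ 173 (mod 437).
Squaring chain: 173 → 213; never reaches −1, so base 2 is a Miller–Rabin witness that 437 is composite.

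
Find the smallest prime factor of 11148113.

97

11148113 is odd.
Digit sum 20, not divisible by 3.
Ends in 3: not divisible by 5.
7: 11148113 = 7·1592587 + 4
11: 11148113 = 11·1013464 + 9
13: 11148113 = 13·857547 + 2
17: 11148113 = 17·655771 + 6
19: 11148113 = 19·586742 + 15
23: 11148113 = 23·484700 + 13
29: 11148113 = 29·384417 + 20
31: 11148113 = 31·359616 + 17
37: 11148113 = 37·301300 + 13
41: 11148113 = 41·271905 + 8
43: 11148113 = 43·259258 + 19
47: 11148113 = 47·237193 + 42
53: 11148113 = 53·210341 + 40
59: 11148113 = 59·188951 + 4
61: 11148113 = 61·182755 + 58
67: 11148113 = 67·166389 + 50
71: 11148113 = 71·157015 + 48
73: 11148113 = 73·152713 + 64
79: 11148113 = 79·141115 + 28
83: 11148113 = 83·134314 + 51
89: 11148113 = 89·125259 + 62
97: 11148113 = 97·114929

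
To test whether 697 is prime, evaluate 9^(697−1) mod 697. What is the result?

9^1 ≡ 9 (mod 697)
9^2 ≡ 9^2 = 81 ≡ 81 (mod 697)
9^4 ≡ 81^2 = 6561 ≡ 288 (mod 697)
9^8 ≡ 288^2 = 82944 ≡ 1 (mod 697)
9^16 ≡ 1^2 = 1 ≡ 1 (mod 697)
9^32 ≡ 1^2 = 1 ≡ 1 (mod 697)
9^64 ≡ 1^2 = 1 ≡ 1 (mod 697)
9^128 ≡ 1^2 = 1 ≡ 1 (mod 697)
9^256 ≡ 1^2 = 1 ≡ 1 (mod 697)
9^512 ≡ 1^2 = 1 ≡ 1 (mod 697)
696 = 512 + 128 + 32 + 16 + 8 in binary powers of 2.
So 9^696 ≡ 1 · 1 · 1 · 1 · 1 ≡ 1 (mod 697).
Since the result is 1, base 9 gives no evidence that 697 is composite.

1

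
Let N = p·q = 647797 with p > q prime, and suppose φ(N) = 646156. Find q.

φ(n) = (p−1)(q−1) = n − (p+q) + 1, so p + q = 647797 − 646156 + 1 = 1642.
p and q are the roots of t² − 1642t + 647797 = 0.
Discriminant: 1642² − 4·647797 = 2696164 − 2591188 = 104976; √104976 = 324.
q = (1642 − 324)/2 = 659, p = (1642 + 324)/2 = 983.
Check: 659 · 983 = 647797.

659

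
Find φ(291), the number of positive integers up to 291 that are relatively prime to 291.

192

Factor: 291 = 3 · 97.
φ(291) = (3−1) · (97−1) = 2 · 96 = 192.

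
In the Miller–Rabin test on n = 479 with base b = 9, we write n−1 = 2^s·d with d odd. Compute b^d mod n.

479 − 1 = 478 = 2^1 · 239, so d = 239.
9^1 ≡ 9 (mod 479)
9^2 ≡ 9^2 = 81 ≡ 81 (mod 479)
9^4 ≡ 81^2 = 6561 ≡ 334 (mod 479)
9^8 ≡ 334^2 = 111556 ≡ 428 (mod 479)
9^16 ≡ 428^2 = 183184 ≡ 206 (mod 479)
9^32 ≡ 206^2 = 42436 ≡ 284 (mod 479)
9^64 ≡ 284^2 = 80656 ≡ 184 (mod 479)
9^128 ≡ 184^2 = 33856 ≡ 326 (mod 479)
239 = 128 + 64 + 32 + 8 + 4 + 2 + 1 in binary powers of 2.
So 9^239 ≡ 326 · 184 · 284 · 428 · 334 · 81 · 9 ≡ 1 (mod 479).
Since 9^d ≡ 1 (mod 479), base 9 does not prove 479 composite.

1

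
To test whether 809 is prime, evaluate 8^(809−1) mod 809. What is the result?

1

8^1 ≡ 8 (mod 809)
8^2 ≡ 8^2 = 64 ≡ 64 (mod 809)
8^4 ≡ 64^2 = 4096 ≡ 51 (mod 809)
8^8 ≡ 51^2 = 2601 ≡ 174 (mod 809)
8^16 ≡ 174^2 = 30276 ≡ 343 (mod 809)
8^32 ≡ 343^2 = 117649 ≡ 344 (mod 809)
8^64 ≡ 344^2 = 118336 ≡ 222 (mod 809)
8^128 ≡ 222^2 = 49284 ≡ 744 (mod 809)
8^256 ≡ 744^2 = 553536 ≡ 180 (mod 809)
8^512 ≡ 180^2 = 32400 ≡ 40 (mod 809)
808 = 512 + 256 + 32 + 8 in binary powers of 2.
So 8^808 ≡ 40 · 180 · 344 · 174 ≡ 1 (mod 809).
Since the result is 1, base 8 gives no evidence that 809 is composite.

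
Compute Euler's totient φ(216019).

199680

Factor: 216019 = 17 · 97 · 131.
φ(216019) = (17−1) · (97−1) · (131−1) = 16 · 96 · 130 = 199680.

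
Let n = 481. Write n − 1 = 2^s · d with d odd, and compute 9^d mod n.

481 − 1 = 480 = 2^5 · 15, so d = 15.
9^1 ≡ 9 (mod 481)
9^2 ≡ 9^2 = 81 ≡ 81 (mod 481)
9^4 ≡ 81^2 = 6561 ≡ 308 (mod 481)
9^8 ≡ 308^2 = 94864 ≡ 107 (mod 481)
15 = 8 + 4 + 2 + 1 in binary powers of 2.
So 9^15 ≡ 107 · 308 · 81 · 9 ≡ 417 (mod 481).
Squaring chain: 417 → 248 → 417 → 248 → 417; never reaches −1, so base 9 is a Miller–Rabin witness that 481 is composite.

417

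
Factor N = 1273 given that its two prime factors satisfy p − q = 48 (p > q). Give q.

19

Since p = q + 48, we have 1273 = q(q + 48), so q² + 48q − 1273 = 0.
Discriminant: 48² + 4·1273 = 2304 + 5092 = 7396; √7396 = 86.
q = (−48 + 86)/2 = 19, and p = q + 48 = 67.
Check: 19 · 67 = 1273.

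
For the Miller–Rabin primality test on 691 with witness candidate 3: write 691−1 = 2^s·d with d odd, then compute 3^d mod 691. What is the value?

690

691 − 1 = 690 = 2^1 · 345, so d = 345.
3^1 ≡ 3 (mod 691)
3^2 ≡ 3^2 = 9 ≡ 9 (mod 691)
3^4 ≡ 9^2 = 81 ≡ 81 (mod 691)
3^8 ≡ 81^2 = 6561 ≡ 342 (mod 691)
3^16 ≡ 342^2 = 116964 ≡ 185 (mod 691)
3^32 ≡ 185^2 = 34225 ≡ 366 (mod 691)
3^64 ≡ 366^2 = 133956 ≡ 593 (mod 691)
3^128 ≡ 593^2 = 351649 ≡ 621 (mod 691)
3^256 ≡ 621^2 = 385641 ≡ 63 (mod 691)
345 = 256 + 64 + 16 + 8 + 1 in binary powers of 2.
So 3^345 ≡ 63 · 593 · 185 · 342 · 3 ≡ 690 (mod 691).
Since 3^d ≡ 690 (mod 691), base 3 does not prove 691 composite.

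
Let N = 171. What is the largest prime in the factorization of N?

171 = 3 · 57
57 = 3 · 19
19 is prime.
So 171 = 3^2 · 19; the largest prime factor is 19.

19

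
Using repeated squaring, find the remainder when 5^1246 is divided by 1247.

5^1 ≡ 5 (mod 1247)
5^2 ≡ 5^2 = 25 ≡ 25 (mod 1247)
5^4 ≡ 25^2 = 625 ≡ 625 (mod 1247)
5^8 ≡ 625^2 = 390625 ≡ 314 (mod 1247)
5^16 ≡ 314^2 = 98596 ≡ 83 (mod 1247)
5^32 ≡ 83^2 = 6889 ≡ 654 (mod 1247)
5^64 ≡ 654^2 = 427716 ≡ 1242 (mod 1247)
5^128 ≡ 1242^2 = 1542564 ≡ 25 (mod 1247)
5^256 ≡ 25^2 = 625 ≡ 625 (mod 1247)
5^512 ≡ 625^2 = 390625 ≡ 314 (mod 1247)
5^1024 ≡ 314^2 = 98596 ≡ 83 (mod 1247)
1246 = 1024 + 128 + 64 + 16 + 8 + 4 + 2 in binary powers of 2.
So 5^1246 ≡ 83 · 25 · 1242 · 83 · 314 · 625 · 25 ≡ 436 (mod 1247).
Since 436 ≠ 1, base 5 is a Fermat witness: 1247 is composite.

436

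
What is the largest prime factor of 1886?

1886 = 2 · 943
943 = 23 · 41
41 is prime.
So 1886 = 2 · 23 · 41; the largest prime factor is 41.

41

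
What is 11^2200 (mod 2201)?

1741

11^1 ≡ 11 (mod 2201)
11^2 ≡ 11^2 = 121 ≡ 121 (mod 2201)
11^4 ≡ 121^2 = 14641 ≡ 1435 (mod 2201)
11^8 ≡ 1435^2 = 2059225 ≡ 1290 (mod 2201)
11^16 ≡ 1290^2 = 1664100 ≡ 144 (mod 2201)
11^32 ≡ 144^2 = 20736 ≡ 927 (mod 2201)
11^64 ≡ 927^2 = 859329 ≡ 939 (mod 2201)
11^128 ≡ 939^2 = 881721 ≡ 1321 (mod 2201)
11^256 ≡ 1321^2 = 1745041 ≡ 1849 (mod 2201)
11^512 ≡ 1849^2 = 3418801 ≡ 648 (mod 2201)
11^1024 ≡ 648^2 = 419904 ≡ 1714 (mod 2201)
11^2048 ≡ 1714^2 = 2937796 ≡ 1662 (mod 2201)
2200 = 2048 + 128 + 16 + 8 in binary powers of 2.
So 11^2200 ≡ 1662 · 1321 · 144 · 1290 ≡ 1741 (mod 2201).
Since 1741 ≠ 1, base 11 is a Fermat witness: 2201 is composite.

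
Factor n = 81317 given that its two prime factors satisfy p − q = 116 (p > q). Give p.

Since p = q + 116, we have 81317 = q(q + 116), so q² + 116q − 81317 = 0.
Discriminant: 116² + 4·81317 = 13456 + 325268 = 338724; √338724 = 582.
q = (−116 + 582)/2 = 233, and p = q + 116 = 349.
Check: 233 · 349 = 81317.

349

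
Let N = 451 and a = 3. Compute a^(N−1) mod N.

419

3^1 ≡ 3 (mod 451)
3^2 ≡ 3^2 = 9 ≡ 9 (mod 451)
3^4 ≡ 9^2 = 81 ≡ 81 (mod 451)
3^8 ≡ 81^2 = 6561 ≡ 247 (mod 451)
3^16 ≡ 247^2 = 61009 ≡ 124 (mod 451)
3^32 ≡ 124^2 = 15376 ≡ 42 (mod 451)
3^64 ≡ 42^2 = 1764 ≡ 411 (mod 451)
3^128 ≡ 411^2 = 168921 ≡ 247 (mod 451)
3^256 ≡ 247^2 = 61009 ≡ 124 (mod 451)
450 = 256 + 128 + 64 + 2 in binary powers of 2.
So 3^450 ≡ 124 · 247 · 411 · 9 ≡ 419 (mod 451).
Since 419 ≠ 1, base 3 is a Fermat witness: 451 is composite.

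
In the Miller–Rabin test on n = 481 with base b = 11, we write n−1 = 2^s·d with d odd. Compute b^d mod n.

481 − 1 = 480 = 2^5 · 15, so d = 15.
11^1 ≡ 11 (mod 481)
11^2 ≡ 11^2 = 121 ≡ 121 (mod 481)
11^4 ≡ 121^2 = 14641 ≡ 211 (mod 481)
11^8 ≡ 211^2 = 44521 ≡ 269 (mod 481)
15 = 8 + 4 + 2 + 1 in binary powers of 2.
So 11^15 ≡ 269 · 211 · 121 · 11 ≡ 369 (mod 481).
Squaring chain: 369 → 38 → 1 → 1 → 1; never reaches −1, so base 11 is a Miller–Rabin witness that 481 is composite.

369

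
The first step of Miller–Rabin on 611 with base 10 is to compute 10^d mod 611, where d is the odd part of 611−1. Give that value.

160

611 − 1 = 610 = 2^1 · 305, so d = 305.
10^1 ≡ 10 (mod 611)
10^2 ≡ 10^2 = 100 ≡ 100 (mod 611)
10^4 ≡ 100^2 = 10000 ≡ 224 (mod 611)
10^8 ≡ 224^2 = 50176 ≡ 74 (mod 611)
10^16 ≡ 74^2 = 5476 ≡ 588 (mod 611)
10^32 ≡ 588^2 = 345744 ≡ 529 (mod 611)
10^64 ≡ 529^2 = 279841 ≡ 3 (mod 611)
10^128 ≡ 3^2 = 9 ≡ 9 (mod 611)
10^256 ≡ 9^2 = 81 ≡ 81 (mod 611)
305 = 256 + 32 + 16 + 1 in binary powers of 2.
So 10^305 ≡ 81 · 529 · 588 · 10 ≡ 160 (mod 611).
Squaring chain: 160; never reaches −1, so base 10 is a Miller–Rabin witness that 611 is composite.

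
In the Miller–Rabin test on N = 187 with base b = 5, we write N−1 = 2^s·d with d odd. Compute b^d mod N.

187 − 1 = 186 = 2^1 · 93, so d = 93.
5^1 ≡ 5 (mod 187)
5^2 ≡ 5^2 = 25 ≡ 25 (mod 187)
5^4 ≡ 25^2 = 625 ≡ 64 (mod 187)
5^8 ≡ 64^2 = 4096 ≡ 169 (mod 187)
5^16 ≡ 169^2 = 28561 ≡ 137 (mod 187)
5^32 ≡ 137^2 = 18769 ≡ 69 (mod 187)
5^64 ≡ 69^2 = 4761 ≡ 86 (mod 187)
93 = 64 + 16 + 8 + 4 + 1 in binary powers of 2.
So 5^93 ≡ 86 · 137 · 169 · 64 · 5 ≡ 37 (mod 187).
Squaring chain: 37; never reaches −1, so base 5 is a Miller–Rabin witness that 187 is composite.

37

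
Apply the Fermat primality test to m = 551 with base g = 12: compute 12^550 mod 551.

463

12^1 ≡ 12 (mod 551)
12^2 ≡ 12^2 = 144 ≡ 144 (mod 551)
12^4 ≡ 144^2 = 20736 ≡ 349 (mod 551)
12^8 ≡ 349^2 = 121801 ≡ 30 (mod 551)
12^16 ≡ 30^2 = 900 ≡ 349 (mod 551)
12^32 ≡ 349^2 = 121801 ≡ 30 (mod 551)
12^64 ≡ 30^2 = 900 ≡ 349 (mod 551)
12^128 ≡ 349^2 = 121801 ≡ 30 (mod 551)
12^256 ≡ 30^2 = 900 ≡ 349 (mod 551)
12^512 ≡ 349^2 = 121801 ≡ 30 (mod 551)
550 = 512 + 32 + 4 + 2 in binary powers of 2.
So 12^550 ≡ 30 · 30 · 349 · 144 ≡ 463 (mod 551).
Since 463 ≠ 1, base 12 is a Fermat witness: 551 is composite.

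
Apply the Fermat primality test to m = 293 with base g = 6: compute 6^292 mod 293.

1

6^1 ≡ 6 (mod 293)
6^2 ≡ 6^2 = 36 ≡ 36 (mod 293)
6^4 ≡ 36^2 = 1296 ≡ 124 (mod 293)
6^8 ≡ 124^2 = 15376 ≡ 140 (mod 293)
6^16 ≡ 140^2 = 19600 ≡ 262 (mod 293)
6^32 ≡ 262^2 = 68644 ≡ 82 (mod 293)
6^64 ≡ 82^2 = 6724 ≡ 278 (mod 293)
6^128 ≡ 278^2 = 77284 ≡ 225 (mod 293)
6^256 ≡ 225^2 = 50625 ≡ 229 (mod 293)
292 = 256 + 32 + 4 in binary powers of 2.
So 6^292 ≡ 229 · 82 · 124 ≡ 1 (mod 293).
Since the result is 1, base 6 gives no evidence that 293 is composite.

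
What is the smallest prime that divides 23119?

61

23119 is odd.
Digit sum 16, not divisible by 3.
Ends in 9: not divisible by 5.
7: 23119 = 7·3302 + 5
11: 23119 = 11·2101 + 8
13: 23119 = 13·1778 + 5
17: 23119 = 17·1359 + 16
19: 23119 = 19·1216 + 15
23: 23119 = 23·1005 + 4
29: 23119 = 29·797 + 6
31: 23119 = 31·745 + 24
37: 23119 = 37·624 + 31
41: 23119 = 41·563 + 36
43: 23119 = 43·537 + 28
47: 23119 = 47·491 + 42
53: 23119 = 53·436 + 11
59: 23119 = 59·391 + 50
61: 23119 = 61·379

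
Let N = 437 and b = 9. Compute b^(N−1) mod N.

9^1 ≡ 9 (mod 437)
9^2 ≡ 9^2 = 81 ≡ 81 (mod 437)
9^4 ≡ 81^2 = 6561 ≡ 6 (mod 437)
9^8 ≡ 6^2 = 36 ≡ 36 (mod 437)
9^16 ≡ 36^2 = 1296 ≡ 422 (mod 437)
9^32 ≡ 422^2 = 178084 ≡ 225 (mod 437)
9^64 ≡ 225^2 = 50625 ≡ 370 (mod 437)
9^128 ≡ 370^2 = 136900 ≡ 119 (mod 437)
9^256 ≡ 119^2 = 14161 ≡ 177 (mod 437)
436 = 256 + 128 + 32 + 16 + 4 in binary powers of 2.
So 9^436 ≡ 177 · 119 · 225 · 422 · 6 ≡ 234 (mod 437).
Since 234 ≠ 1, base 9 is a Fermat witness: 437 is composite.

234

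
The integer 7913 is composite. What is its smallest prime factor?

7913 is odd.
Digit sum 20, not divisible by 3.
Ends in 3: not divisible by 5.
7: 7913 = 7·1130 + 3
11: 7913 = 11·719 + 4
13: 7913 = 13·608 + 9
17: 7913 = 17·465 + 8
19: 7913 = 19·416 + 9
23: 7913 = 23·344 + 1
29: 7913 = 29·272 + 25
31: 7913 = 31·255 + 8
37: 7913 = 37·213 + 32
41: 7913 = 41·193

41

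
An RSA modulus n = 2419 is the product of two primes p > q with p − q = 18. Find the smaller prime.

Since p = q + 18, we have 2419 = q(q + 18), so q² + 18q − 2419 = 0.
Discriminant: 18² + 4·2419 = 324 + 9676 = 10000; √10000 = 100.
q = (−18 + 100)/2 = 41, and p = q + 18 = 59.
Check: 41 · 59 = 2419.

41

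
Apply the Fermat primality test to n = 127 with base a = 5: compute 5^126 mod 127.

1

5^1 ≡ 5 (mod 127)
5^2 ≡ 5^2 = 25 ≡ 25 (mod 127)
5^4 ≡ 25^2 = 625 ≡ 117 (mod 127)
5^8 ≡ 117^2 = 13689 ≡ 100 (mod 127)
5^16 ≡ 100^2 = 10000 ≡ 94 (mod 127)
5^32 ≡ 94^2 = 8836 ≡ 73 (mod 127)
5^64 ≡ 73^2 = 5329 ≡ 122 (mod 127)
126 = 64 + 32 + 16 + 8 + 4 + 2 in binary powers of 2.
So 5^126 ≡ 122 · 73 · 94 · 100 · 117 · 25 ≡ 1 (mod 127).
Since the result is 1, base 5 gives no evidence that 127 is composite.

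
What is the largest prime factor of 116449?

116449 = 23 · 5063
5063 = 61 · 83
83 is prime.
So 116449 = 23 · 61 · 83; the largest prime factor is 83.

83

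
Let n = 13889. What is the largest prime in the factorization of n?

13889 = 17 · 817
817 = 19 · 43
43 is prime.
So 13889 = 17 · 19 · 43; the largest prime factor is 43.

43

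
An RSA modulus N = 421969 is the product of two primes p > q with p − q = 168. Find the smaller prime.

Since p = q + 168, we have 421969 = q(q + 168), so q² + 168q − 421969 = 0.
Discriminant: 168² + 4·421969 = 28224 + 1687876 = 1716100; √1716100 = 1310.
q = (−168 + 1310)/2 = 571, and p = q + 168 = 739.
Check: 571 · 739 = 421969.

571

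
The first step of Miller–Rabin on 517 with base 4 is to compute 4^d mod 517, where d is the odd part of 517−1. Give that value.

267

517 − 1 = 516 = 2^2 · 129, so d = 129.
4^1 ≡ 4 (mod 517)
4^2 ≡ 4^2 = 16 ≡ 16 (mod 517)
4^4 ≡ 16^2 = 256 ≡ 256 (mod 517)
4^8 ≡ 256^2 = 65536 ≡ 394 (mod 517)
4^16 ≡ 394^2 = 155236 ≡ 136 (mod 517)
4^32 ≡ 136^2 = 18496 ≡ 401 (mod 517)
4^64 ≡ 401^2 = 160801 ≡ 14 (mod 517)
4^128 ≡ 14^2 = 196 ≡ 196 (mod 517)
129 = 128 + 1 in binary powers of 2.
So 4^129 ≡ 196 · 4 ≡ 267 (mod 517).
Squaring chain: 267 → 460; never reaches −1, so base 4 is a Miller–Rabin witness that 517 is composite.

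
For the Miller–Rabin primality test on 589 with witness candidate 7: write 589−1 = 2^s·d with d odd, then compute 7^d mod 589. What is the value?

589 − 1 = 588 = 2^2 · 147, so d = 147.
7^1 ≡ 7 (mod 589)
7^2 ≡ 7^2 = 49 ≡ 49 (mod 589)
7^4 ≡ 49^2 = 2401 ≡ 45 (mod 589)
7^8 ≡ 45^2 = 2025 ≡ 258 (mod 589)
7^16 ≡ 258^2 = 66564 ≡ 7 (mod 589)
7^32 ≡ 7^2 = 49 ≡ 49 (mod 589)
7^64 ≡ 49^2 = 2401 ≡ 45 (mod 589)
7^128 ≡ 45^2 = 2025 ≡ 258 (mod 589)
147 = 128 + 16 + 2 + 1 in binary powers of 2.
So 7^147 ≡ 258 · 7 · 49 · 7 ≡ 419 (mod 589).
Squaring chain: 419 → 39; never reaches −1, so base 7 is a Miller–Rabin witness that 589 is composite.

419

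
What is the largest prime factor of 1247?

43

1247 = 29 · 43
43 is prime.
So 1247 = 29 · 43; the largest prime factor is 43.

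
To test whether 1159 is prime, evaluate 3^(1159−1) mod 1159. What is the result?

3^1 ≡ 3 (mod 1159)
3^2 ≡ 3^2 = 9 ≡ 9 (mod 1159)
3^4 ≡ 9^2 = 81 ≡ 81 (mod 1159)
3^8 ≡ 81^2 = 6561 ≡ 766 (mod 1159)
3^16 ≡ 766^2 = 586756 ≡ 302 (mod 1159)
3^32 ≡ 302^2 = 91204 ≡ 802 (mod 1159)
3^64 ≡ 802^2 = 643204 ≡ 1118 (mod 1159)
3^128 ≡ 1118^2 = 1249924 ≡ 522 (mod 1159)
3^256 ≡ 522^2 = 272484 ≡ 119 (mod 1159)
3^512 ≡ 119^2 = 14161 ≡ 253 (mod 1159)
3^1024 ≡ 253^2 = 64009 ≡ 264 (mod 1159)
1158 = 1024 + 128 + 4 + 2 in binary powers of 2.
So 3^1158 ≡ 264 · 522 · 81 · 9 ≡ 1071 (mod 1159).
Since 1071 ≠ 1, base 3 is a Fermat witness: 1159 is composite.

1071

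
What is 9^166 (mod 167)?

9^1 ≡ 9 (mod 167)
9^2 ≡ 9^2 = 81 ≡ 81 (mod 167)
9^4 ≡ 81^2 = 6561 ≡ 48 (mod 167)
9^8 ≡ 48^2 = 2304 ≡ 133 (mod 167)
9^16 ≡ 133^2 = 17689 ≡ 154 (mod 167)
9^32 ≡ 154^2 = 23716 ≡ 2 (mod 167)
9^64 ≡ 2^2 = 4 ≡ 4 (mod 167)
9^128 ≡ 4^2 = 16 ≡ 16 (mod 167)
166 = 128 + 32 + 4 + 2 in binary powers of 2.
So 9^166 ≡ 16 · 2 · 48 · 81 ≡ 1 (mod 167).
Since the result is 1, base 9 gives no evidence that 167 is composite.

1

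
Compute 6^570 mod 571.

6^1 ≡ 6 (mod 571)
6^2 ≡ 6^2 = 36 ≡ 36 (mod 571)
6^4 ≡ 36^2 = 1296 ≡ 154 (mod 571)
6^8 ≡ 154^2 = 23716 ≡ 305 (mod 571)
6^16 ≡ 305^2 = 93025 ≡ 523 (mod 571)
6^32 ≡ 523^2 = 273529 ≡ 20 (mod 571)
6^64 ≡ 20^2 = 400 ≡ 400 (mod 571)
6^128 ≡ 400^2 = 160000 ≡ 120 (mod 571)
6^256 ≡ 120^2 = 14400 ≡ 125 (mod 571)
6^512 ≡ 125^2 = 15625 ≡ 208 (mod 571)
570 = 512 + 32 + 16 + 8 + 2 in binary powers of 2.
So 6^570 ≡ 208 · 20 · 523 · 305 · 36 ≡ 1 (mod 571).
Since the result is 1, base 6 gives no evidence that 571 is composite.

1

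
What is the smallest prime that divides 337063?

31

337063 is odd.
Digit sum 22, not divisible by 3.
Ends in 3: not divisible by 5.
7: 337063 = 7·48151 + 6
11: 337063 = 11·30642 + 1
13: 337063 = 13·25927 + 12
17: 337063 = 17·19827 + 4
19: 337063 = 19·17740 + 3
23: 337063 = 23·14654 + 21
29: 337063 = 29·11622 + 25
31: 337063 = 31·10873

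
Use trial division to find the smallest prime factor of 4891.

4891 is odd.
Digit sum 22, not divisible by 3.
Ends in 1: not divisible by 5.
7: 4891 = 7·698 + 5
11: 4891 = 11·444 + 7
13: 4891 = 13·376 + 3
17: 4891 = 17·287 + 12
19: 4891 = 19·257 + 8
23: 4891 = 23·212 + 15
29: 4891 = 29·168 + 19
31: 4891 = 31·157 + 24
37: 4891 = 37·132 + 7
41: 4891 = 41·119 + 12
43: 4891 = 43·113 + 32
47: 4891 = 47·104 + 3
53: 4891 = 53·92 + 15
59: 4891 = 59·82 + 53
61: 4891 = 61·80 + 11
67: 4891 = 67·73

67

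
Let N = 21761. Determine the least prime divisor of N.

47

21761 is odd.
Digit sum 17, not divisible by 3.
Ends in 1: not divisible by 5.
7: 21761 = 7·3108 + 5
11: 21761 = 11·1978 + 3
13: 21761 = 13·1673 + 12
17: 21761 = 17·1280 + 1
19: 21761 = 19·1145 + 6
23: 21761 = 23·946 + 3
29: 21761 = 29·750 + 11
31: 21761 = 31·701 + 30
37: 21761 = 37·588 + 5
41: 21761 = 41·530 + 31
43: 21761 = 43·506 + 3
47: 21761 = 47·463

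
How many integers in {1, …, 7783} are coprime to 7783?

7560

Factor: 7783 = 43 · 181.
φ(7783) = (43−1) · (181−1) = 42 · 180 = 7560.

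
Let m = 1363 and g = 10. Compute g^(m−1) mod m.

10^1 ≡ 10 (mod 1363)
10^2 ≡ 10^2 = 100 ≡ 100 (mod 1363)
10^4 ≡ 100^2 = 10000 ≡ 459 (mod 1363)
10^8 ≡ 459^2 = 210681 ≡ 779 (mod 1363)
10^16 ≡ 779^2 = 606841 ≡ 306 (mod 1363)
10^32 ≡ 306^2 = 93636 ≡ 952 (mod 1363)
10^64 ≡ 952^2 = 906304 ≡ 1272 (mod 1363)
10^128 ≡ 1272^2 = 1617984 ≡ 103 (mod 1363)
10^256 ≡ 103^2 = 10609 ≡ 1068 (mod 1363)
10^512 ≡ 1068^2 = 1140624 ≡ 1156 (mod 1363)
10^1024 ≡ 1156^2 = 1336336 ≡ 596 (mod 1363)
1362 = 1024 + 256 + 64 + 16 + 2 in binary powers of 2.
So 10^1362 ≡ 596 · 1068 · 1272 · 306 · 100 ≡ 63 (mod 1363).
Since 63 ≠ 1, base 10 is a Fermat witness: 1363 is composite.

63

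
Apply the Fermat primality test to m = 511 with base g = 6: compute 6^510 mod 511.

6^1 ≡ 6 (mod 511)
6^2 ≡ 6^2 = 36 ≡ 36 (mod 511)
6^4 ≡ 36^2 = 1296 ≡ 274 (mod 511)
6^8 ≡ 274^2 = 75076 ≡ 470 (mod 511)
6^16 ≡ 470^2 = 220900 ≡ 148 (mod 511)
6^32 ≡ 148^2 = 21904 ≡ 442 (mod 511)
6^64 ≡ 442^2 = 195364 ≡ 162 (mod 511)
6^128 ≡ 162^2 = 26244 ≡ 183 (mod 511)
6^256 ≡ 183^2 = 33489 ≡ 274 (mod 511)
510 = 256 + 128 + 64 + 32 + 16 + 8 + 4 + 2 in binary powers of 2.
So 6^510 ≡ 274 · 183 · 162 · 442 · 148 · 470 · 274 · 36 ≡ 155 (mod 511).
Since 155 ≠ 1, base 6 is a Fermat witness: 511 is composite.

155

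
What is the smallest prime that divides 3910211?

3910211 is odd.
Digit sum 17, not divisible by 3.
Ends in 1: not divisible by 5.
7: 3910211 = 7·558601 + 4
11: 3910211 = 11·355473 + 8
13: 3910211 = 13·300785 + 6
17: 3910211 = 17·230012 + 7
19: 3910211 = 19·205800 + 11
23: 3910211 = 23·170009 + 4
29: 3910211 = 29·134834 + 25
31: 3910211 = 31·126135 + 26
37: 3910211 = 37·105681 + 14
41: 3910211 = 41·95371

41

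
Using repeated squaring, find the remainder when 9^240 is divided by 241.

1

9^1 ≡ 9 (mod 241)
9^2 ≡ 9^2 = 81 ≡ 81 (mod 241)
9^4 ≡ 81^2 = 6561 ≡ 54 (mod 241)
9^8 ≡ 54^2 = 2916 ≡ 24 (mod 241)
9^16 ≡ 24^2 = 576 ≡ 94 (mod 241)
9^32 ≡ 94^2 = 8836 ≡ 160 (mod 241)
9^64 ≡ 160^2 = 25600 ≡ 54 (mod 241)
9^128 ≡ 54^2 = 2916 ≡ 24 (mod 241)
240 = 128 + 64 + 32 + 16 in binary powers of 2.
So 9^240 ≡ 24 · 54 · 160 · 94 ≡ 1 (mod 241).
Since the result is 1, base 9 gives no evidence that 241 is composite.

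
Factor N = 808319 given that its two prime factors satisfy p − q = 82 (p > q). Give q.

859

Since p = q + 82, we have 808319 = q(q + 82), so q² + 82q − 808319 = 0.
Discriminant: 82² + 4·808319 = 6724 + 3233276 = 3240000; √3240000 = 1800.
q = (−82 + 1800)/2 = 859, and p = q + 82 = 941.
Check: 859 · 941 = 808319.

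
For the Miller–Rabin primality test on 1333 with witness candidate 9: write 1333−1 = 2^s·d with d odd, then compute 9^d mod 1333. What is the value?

1333 − 1 = 1332 = 2^2 · 333, so d = 333.
9^1 ≡ 9 (mod 1333)
9^2 ≡ 9^2 = 81 ≡ 81 (mod 1333)
9^4 ≡ 81^2 = 6561 ≡ 1229 (mod 1333)
9^8 ≡ 1229^2 = 1510441 ≡ 152 (mod 1333)
9^16 ≡ 152^2 = 23104 ≡ 443 (mod 1333)
9^32 ≡ 443^2 = 196249 ≡ 298 (mod 1333)
9^64 ≡ 298^2 = 88804 ≡ 826 (mod 1333)
9^128 ≡ 826^2 = 682276 ≡ 1113 (mod 1333)
9^256 ≡ 1113^2 = 1238769 ≡ 412 (mod 1333)
333 = 256 + 64 + 8 + 4 + 1 in binary powers of 2.
So 9^333 ≡ 412 · 826 · 152 · 1229 · 9 ≡ 1225 (mod 1333).
Squaring chain: 1225 → 1000; never reaches −1, so base 9 is a Miller–Rabin witness that 1333 is composite.

1225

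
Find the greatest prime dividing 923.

923 = 13 · 71
71 is prime.
So 923 = 13 · 71; the largest prime factor is 71.

71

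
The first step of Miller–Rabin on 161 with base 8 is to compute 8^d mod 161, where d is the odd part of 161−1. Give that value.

161 − 1 = 160 = 2^5 · 5, so d = 5.
8^1 ≡ 8 (mod 161)
8^2 ≡ 8^2 = 64 ≡ 64 (mod 161)
8^4 ≡ 64^2 = 4096 ≡ 71 (mod 161)
5 = 4 + 1 in binary powers of 2.
So 8^5 ≡ 71 · 8 ≡ 85 (mod 161).
Squaring chain: 85 → 141 → 78 → 127 → 29; never reaches −1, so base 8 is a Miller–Rabin witness that 161 is composite.

85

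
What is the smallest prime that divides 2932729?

2932729 is odd.
Digit sum 34, not divisible by 3.
Ends in 9: not divisible by 5.
7: 2932729 = 7·418961 + 2
11: 2932729 = 11·266611 + 8
13: 2932729 = 13·225594 + 7
17: 2932729 = 17·172513 + 8
19: 2932729 = 19·154354 + 3
23: 2932729 = 23·127509 + 22
29: 2932729 = 29·101128 + 17
31: 2932729 = 31·94604 + 5
37: 2932729 = 37·79262 + 35
41: 2932729 = 41·71529 + 40
43: 2932729 = 43·68203

43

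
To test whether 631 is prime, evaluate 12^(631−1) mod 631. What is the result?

12^1 ≡ 12 (mod 631)
12^2 ≡ 12^2 = 144 ≡ 144 (mod 631)
12^4 ≡ 144^2 = 20736 ≡ 544 (mod 631)
12^8 ≡ 544^2 = 295936 ≡ 628 (mod 631)
12^16 ≡ 628^2 = 394384 ≡ 9 (mod 631)
12^32 ≡ 9^2 = 81 ≡ 81 (mod 631)
12^64 ≡ 81^2 = 6561 ≡ 251 (mod 631)
12^128 ≡ 251^2 = 63001 ≡ 532 (mod 631)
12^256 ≡ 532^2 = 283024 ≡ 336 (mod 631)
12^512 ≡ 336^2 = 112896 ≡ 578 (mod 631)
630 = 512 + 64 + 32 + 16 + 4 + 2 in binary powers of 2.
So 12^630 ≡ 578 · 251 · 81 · 9 · 544 · 144 ≡ 1 (mod 631).
Since the result is 1, base 12 gives no evidence that 631 is composite.

1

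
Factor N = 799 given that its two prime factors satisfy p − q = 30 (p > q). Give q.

17

Since p = q + 30, we have 799 = q(q + 30), so q² + 30q − 799 = 0.
Discriminant: 30² + 4·799 = 900 + 3196 = 4096; √4096 = 64.
q = (−30 + 64)/2 = 17, and p = q + 30 = 47.
Check: 17 · 47 = 799.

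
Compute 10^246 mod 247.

10^1 ≡ 10 (mod 247)
10^2 ≡ 10^2 = 100 ≡ 100 (mod 247)
10^4 ≡ 100^2 = 10000 ≡ 120 (mod 247)
10^8 ≡ 120^2 = 14400 ≡ 74 (mod 247)
10^16 ≡ 74^2 = 5476 ≡ 42 (mod 247)
10^32 ≡ 42^2 = 1764 ≡ 35 (mod 247)
10^64 ≡ 35^2 = 1225 ≡ 237 (mod 247)
10^128 ≡ 237^2 = 56169 ≡ 100 (mod 247)
246 = 128 + 64 + 32 + 16 + 4 + 2 in binary powers of 2.
So 10^246 ≡ 100 · 237 · 35 · 42 · 120 · 100 ≡ 235 (mod 247).
Since 235 ≠ 1, base 10 is a Fermat witness: 247 is composite.

235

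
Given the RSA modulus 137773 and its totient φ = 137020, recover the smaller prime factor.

311

φ(n) = (p−1)(q−1) = n − (p+q) + 1, so p + q = 137773 − 137020 + 1 = 754.
p and q are the roots of t² − 754t + 137773 = 0.
Discriminant: 754² − 4·137773 = 568516 − 551092 = 17424; √17424 = 132.
q = (754 − 132)/2 = 311, p = (754 + 132)/2 = 443.
Check: 311 · 443 = 137773.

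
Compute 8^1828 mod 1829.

1349

8^1 ≡ 8 (mod 1829)
8^2 ≡ 8^2 = 64 ≡ 64 (mod 1829)
8^4 ≡ 64^2 = 4096 ≡ 438 (mod 1829)
8^8 ≡ 438^2 = 191844 ≡ 1628 (mod 1829)
8^16 ≡ 1628^2 = 2650384 ≡ 163 (mod 1829)
8^32 ≡ 163^2 = 26569 ≡ 963 (mod 1829)
8^64 ≡ 963^2 = 927369 ≡ 66 (mod 1829)
8^128 ≡ 66^2 = 4356 ≡ 698 (mod 1829)
8^256 ≡ 698^2 = 487204 ≡ 690 (mod 1829)
8^512 ≡ 690^2 = 476100 ≡ 560 (mod 1829)
8^1024 ≡ 560^2 = 313600 ≡ 841 (mod 1829)
1828 = 1024 + 512 + 256 + 32 + 4 in binary powers of 2.
So 8^1828 ≡ 841 · 560 · 690 · 963 · 438 ≡ 1349 (mod 1829).
Since 1349 ≠ 1, base 8 is a Fermat witness: 1829 is composite.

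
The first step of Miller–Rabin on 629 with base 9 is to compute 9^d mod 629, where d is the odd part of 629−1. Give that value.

382

629 − 1 = 628 = 2^2 · 157, so d = 157.
9^1 ≡ 9 (mod 629)
9^2 ≡ 9^2 = 81 ≡ 81 (mod 629)
9^4 ≡ 81^2 = 6561 ≡ 271 (mod 629)
9^8 ≡ 271^2 = 73441 ≡ 477 (mod 629)
9^16 ≡ 477^2 = 227529 ≡ 460 (mod 629)
9^32 ≡ 460^2 = 211600 ≡ 256 (mod 629)
9^64 ≡ 256^2 = 65536 ≡ 120 (mod 629)
9^128 ≡ 120^2 = 14400 ≡ 562 (mod 629)
157 = 128 + 16 + 8 + 4 + 1 in binary powers of 2.
So 9^157 ≡ 562 · 460 · 477 · 271 · 9 ≡ 382 (mod 629).
Squaring chain: 382 → 625; never reaches −1, so base 9 is a Miller–Rabin witness that 629 is composite.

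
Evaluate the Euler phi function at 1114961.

Factor: 1114961 = 53 · 109 · 193.
φ(1114961) = (53−1) · (109−1) · (193−1) = 52 · 108 · 192 = 1078272.

1078272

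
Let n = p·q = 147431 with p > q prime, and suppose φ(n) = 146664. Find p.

389

φ(n) = (p−1)(q−1) = n − (p+q) + 1, so p + q = 147431 − 146664 + 1 = 768.
p and q are the roots of t² − 768t + 147431 = 0.
Discriminant: 768² − 4·147431 = 589824 − 589724 = 100; √100 = 10.
q = (768 − 10)/2 = 379, p = (768 + 10)/2 = 389.
Check: 379 · 389 = 147431.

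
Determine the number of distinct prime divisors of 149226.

149226 = 2 · 74613
74613 = 3 · 24871
24871 = 7 · 3553
3553 = 11 · 323
323 = 17 · 19
149226 = 2 · 3 · 7 · 11 · 17 · 19, which has 6 distinct prime factors.

6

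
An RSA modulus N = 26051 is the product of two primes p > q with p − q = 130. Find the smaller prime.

Since p = q + 130, we have 26051 = q(q + 130), so q² + 130q − 26051 = 0.
Discriminant: 130² + 4·26051 = 16900 + 104204 = 121104; √121104 = 348.
q = (−130 + 348)/2 = 109, and p = q + 130 = 239.
Check: 109 · 239 = 26051.

109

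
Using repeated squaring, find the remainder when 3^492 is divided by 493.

310

3^1 ≡ 3 (mod 493)
3^2 ≡ 3^2 = 9 ≡ 9 (mod 493)
3^4 ≡ 9^2 = 81 ≡ 81 (mod 493)
3^8 ≡ 81^2 = 6561 ≡ 152 (mod 493)
3^16 ≡ 152^2 = 23104 ≡ 426 (mod 493)
3^32 ≡ 426^2 = 181476 ≡ 52 (mod 493)
3^64 ≡ 52^2 = 2704 ≡ 239 (mod 493)
3^128 ≡ 239^2 = 57121 ≡ 426 (mod 493)
3^256 ≡ 426^2 = 181476 ≡ 52 (mod 493)
492 = 256 + 128 + 64 + 32 + 8 + 4 in binary powers of 2.
So 3^492 ≡ 52 · 426 · 239 · 52 · 152 · 81 ≡ 310 (mod 493).
Since 310 ≠ 1, base 3 is a Fermat witness: 493 is composite.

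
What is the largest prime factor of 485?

97

485 = 5 · 97
97 is prime.
So 485 = 5 · 97; the largest prime factor is 97.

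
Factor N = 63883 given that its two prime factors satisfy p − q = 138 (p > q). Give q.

Since p = q + 138, we have 63883 = q(q + 138), so q² + 138q − 63883 = 0.
Discriminant: 138² + 4·63883 = 19044 + 255532 = 274576; √274576 = 524.
q = (−138 + 524)/2 = 193, and p = q + 138 = 331.
Check: 193 · 331 = 63883.

193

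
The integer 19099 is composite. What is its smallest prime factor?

71

19099 is odd.
Digit sum 28, not divisible by 3.
Ends in 9: not divisible by 5.
7: 19099 = 7·2728 + 3
11: 19099 = 11·1736 + 3
13: 19099 = 13·1469 + 2
17: 19099 = 17·1123 + 8
19: 19099 = 19·1005 + 4
23: 19099 = 23·830 + 9
29: 19099 = 29·658 + 17
31: 19099 = 31·616 + 3
37: 19099 = 37·516 + 7
41: 19099 = 41·465 + 34
43: 19099 = 43·444 + 7
47: 19099 = 47·406 + 17
53: 19099 = 53·360 + 19
59: 19099 = 59·323 + 42
61: 19099 = 61·313 + 6
67: 19099 = 67·285 + 4
71: 19099 = 71·269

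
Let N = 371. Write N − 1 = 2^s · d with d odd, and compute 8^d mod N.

71

371 − 1 = 370 = 2^1 · 185, so d = 185.
8^1 ≡ 8 (mod 371)
8^2 ≡ 8^2 = 64 ≡ 64 (mod 371)
8^4 ≡ 64^2 = 4096 ≡ 15 (mod 371)
8^8 ≡ 15^2 = 225 ≡ 225 (mod 371)
8^16 ≡ 225^2 = 50625 ≡ 169 (mod 371)
8^32 ≡ 169^2 = 28561 ≡ 365 (mod 371)
8^64 ≡ 365^2 = 133225 ≡ 36 (mod 371)
8^128 ≡ 36^2 = 1296 ≡ 183 (mod 371)
185 = 128 + 32 + 16 + 8 + 1 in binary powers of 2.
So 8^185 ≡ 183 · 365 · 169 · 225 · 8 ≡ 71 (mod 371).
Squaring chain: 71; never reaches −1, so base 8 is a Miller–Rabin witness that 371 is composite.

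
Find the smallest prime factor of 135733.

135733 is odd.
Digit sum 22, not divisible by 3.
Ends in 3: not divisible by 5.
7: 135733 = 7·19390 + 3
11: 135733 = 11·12339 + 4
13: 135733 = 13·10441

13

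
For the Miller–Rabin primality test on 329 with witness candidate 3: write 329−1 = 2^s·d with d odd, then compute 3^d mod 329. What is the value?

194

329 − 1 = 328 = 2^3 · 41, so d = 41.
3^1 ≡ 3 (mod 329)
3^2 ≡ 3^2 = 9 ≡ 9 (mod 329)
3^4 ≡ 9^2 = 81 ≡ 81 (mod 329)
3^8 ≡ 81^2 = 6561 ≡ 310 (mod 329)
3^16 ≡ 310^2 = 96100 ≡ 32 (mod 329)
3^32 ≡ 32^2 = 1024 ≡ 37 (mod 329)
41 = 32 + 8 + 1 in binary powers of 2.
So 3^41 ≡ 37 · 310 · 3 ≡ 194 (mod 329).
Squaring chain: 194 → 130 → 121; never reaches −1, so base 3 is a Miller–Rabin witness that 329 is composite.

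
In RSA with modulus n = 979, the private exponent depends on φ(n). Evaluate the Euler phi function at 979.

Factor: 979 = 11 · 89.
φ(979) = (11−1) · (89−1) = 10 · 88 = 880.

880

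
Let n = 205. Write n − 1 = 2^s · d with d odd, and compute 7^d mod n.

205 − 1 = 204 = 2^2 · 51, so d = 51.
7^1 ≡ 7 (mod 205)
7^2 ≡ 7^2 = 49 ≡ 49 (mod 205)
7^4 ≡ 49^2 = 2401 ≡ 146 (mod 205)
7^8 ≡ 146^2 = 21316 ≡ 201 (mod 205)
7^16 ≡ 201^2 = 40401 ≡ 16 (mod 205)
7^32 ≡ 16^2 = 256 ≡ 51 (mod 205)
51 = 32 + 16 + 2 + 1 in binary powers of 2.
So 7^51 ≡ 51 · 16 · 49 · 7 ≡ 63 (mod 205).
Squaring chain: 63 → 74; never reaches −1, so base 7 is a Miller–Rabin witness that 205 is composite.

63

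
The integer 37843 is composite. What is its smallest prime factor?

13

37843 is odd.
Digit sum 25, not divisible by 3.
Ends in 3: not divisible by 5.
7: 37843 = 7·5406 + 1
11: 37843 = 11·3440 + 3
13: 37843 = 13·2911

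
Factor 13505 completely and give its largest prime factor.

73

13505 = 5 · 2701
2701 = 37 · 73
73 is prime.
So 13505 = 5 · 37 · 73; the largest prime factor is 73.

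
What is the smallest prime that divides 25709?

25709 is odd.
Digit sum 23, not divisible by 3.
Ends in 9: not divisible by 5.
7: 25709 = 7·3672 + 5
11: 25709 = 11·2337 + 2
13: 25709 = 13·1977 + 8
17: 25709 = 17·1512 + 5
19: 25709 = 19·1353 + 2
23: 25709 = 23·1117 + 18
29: 25709 = 29·886 + 15
31: 25709 = 31·829 + 10
37: 25709 = 37·694 + 31
41: 25709 = 41·627 + 2
43: 25709 = 43·597 + 38
47: 25709 = 47·547

47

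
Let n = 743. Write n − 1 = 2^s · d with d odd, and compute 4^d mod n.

1

743 − 1 = 742 = 2^1 · 371, so d = 371.
4^1 ≡ 4 (mod 743)
4^2 ≡ 4^2 = 16 ≡ 16 (mod 743)
4^4 ≡ 16^2 = 256 ≡ 256 (mod 743)
4^8 ≡ 256^2 = 65536 ≡ 152 (mod 743)
4^16 ≡ 152^2 = 23104 ≡ 71 (mod 743)
4^32 ≡ 71^2 = 5041 ≡ 583 (mod 743)
4^64 ≡ 583^2 = 339889 ≡ 338 (mod 743)
4^128 ≡ 338^2 = 114244 ≡ 565 (mod 743)
4^256 ≡ 565^2 = 319225 ≡ 478 (mod 743)
371 = 256 + 64 + 32 + 16 + 2 + 1 in binary powers of 2.
So 4^371 ≡ 478 · 338 · 583 · 71 · 16 · 4 ≡ 1 (mod 743).
Since 4^d ≡ 1 (mod 743), base 4 does not prove 743 composite.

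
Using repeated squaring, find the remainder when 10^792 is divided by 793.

10^1 ≡ 10 (mod 793)
10^2 ≡ 10^2 = 100 ≡ 100 (mod 793)
10^4 ≡ 100^2 = 10000 ≡ 484 (mod 793)
10^8 ≡ 484^2 = 234256 ≡ 321 (mod 793)
10^16 ≡ 321^2 = 103041 ≡ 744 (mod 793)
10^32 ≡ 744^2 = 553536 ≡ 22 (mod 793)
10^64 ≡ 22^2 = 484 ≡ 484 (mod 793)
10^128 ≡ 484^2 = 234256 ≡ 321 (mod 793)
10^256 ≡ 321^2 = 103041 ≡ 744 (mod 793)
10^512 ≡ 744^2 = 553536 ≡ 22 (mod 793)
792 = 512 + 256 + 16 + 8 in binary powers of 2.
So 10^792 ≡ 22 · 744 · 744 · 321 ≡ 729 (mod 793).
Since 729 ≠ 1, base 10 is a Fermat witness: 793 is composite.

729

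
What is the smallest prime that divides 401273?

29

401273 is odd.
Digit sum 17, not divisible by 3.
Ends in 3: not divisible by 5.
7: 401273 = 7·57324 + 5
11: 401273 = 11·36479 + 4
13: 401273 = 13·30867 + 2
17: 401273 = 17·23604 + 5
19: 401273 = 19·21119 + 12
23: 401273 = 23·17446 + 15
29: 401273 = 29·13837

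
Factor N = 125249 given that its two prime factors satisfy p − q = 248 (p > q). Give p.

Since p = q + 248, we have 125249 = q(q + 248), so q² + 248q − 125249 = 0.
Discriminant: 248² + 4·125249 = 61504 + 500996 = 562500; √562500 = 750.
q = (−248 + 750)/2 = 251, and p = q + 248 = 499.
Check: 251 · 499 = 125249.

499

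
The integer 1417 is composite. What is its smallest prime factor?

13

1417 is odd.
Digit sum 13, not divisible by 3.
Ends in 7: not divisible by 5.
7: 1417 = 7·202 + 3
11: 1417 = 11·128 + 9
13: 1417 = 13·109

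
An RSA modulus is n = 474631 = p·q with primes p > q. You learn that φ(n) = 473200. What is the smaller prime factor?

φ(n) = (p−1)(q−1) = n − (p+q) + 1, so p + q = 474631 − 473200 + 1 = 1432.
p and q are the roots of t² − 1432t + 474631 = 0.
Discriminant: 1432² − 4·474631 = 2050624 − 1898524 = 152100; √152100 = 390.
q = (1432 − 390)/2 = 521, p = (1432 + 390)/2 = 911.
Check: 521 · 911 = 474631.

521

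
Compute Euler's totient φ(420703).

Factor: 420703 = 29 · 89 · 163.
φ(420703) = (29−1) · (89−1) · (163−1) = 28 · 88 · 162 = 399168.

399168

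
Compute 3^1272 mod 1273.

3^1 ≡ 3 (mod 1273)
3^2 ≡ 3^2 = 9 ≡ 9 (mod 1273)
3^4 ≡ 9^2 = 81 ≡ 81 (mod 1273)
3^8 ≡ 81^2 = 6561 ≡ 196 (mod 1273)
3^16 ≡ 196^2 = 38416 ≡ 226 (mod 1273)
3^32 ≡ 226^2 = 51076 ≡ 156 (mod 1273)
3^64 ≡ 156^2 = 24336 ≡ 149 (mod 1273)
3^128 ≡ 149^2 = 22201 ≡ 560 (mod 1273)
3^256 ≡ 560^2 = 313600 ≡ 442 (mod 1273)
3^512 ≡ 442^2 = 195364 ≡ 595 (mod 1273)
3^1024 ≡ 595^2 = 354025 ≡ 131 (mod 1273)
1272 = 1024 + 128 + 64 + 32 + 16 + 8 in binary powers of 2.
So 3^1272 ≡ 131 · 560 · 149 · 156 · 226 · 196 ≡ 828 (mod 1273).
Since 828 ≠ 1, base 3 is a Fermat witness: 1273 is composite.

828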